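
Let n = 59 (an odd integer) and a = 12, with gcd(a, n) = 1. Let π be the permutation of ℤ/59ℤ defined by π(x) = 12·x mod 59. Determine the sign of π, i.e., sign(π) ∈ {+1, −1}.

+1

Start at x=46: 46 → 21 → 16 → 15 → 3 → 36 → 19 → … (one orbit).
3 cycles of lengths [29, 29, 1].
59 − 3 = 56 transpositions; sign(π) = (−1)^56 = +1.
(12|59)_J = +1 (Zolotarev's lemma cross-check).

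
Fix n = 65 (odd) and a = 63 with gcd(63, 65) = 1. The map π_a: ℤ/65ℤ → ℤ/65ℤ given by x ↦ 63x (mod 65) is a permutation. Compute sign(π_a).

+1

Start at x=8: 8 → 49 → 32 → 1 → 63 → 4 → 57 → … (one orbit).
7 cycles of lengths [12, 12, 12, 12, 12, 4, 1].
Σ(ℓ_i−1) = 65−7 = 58; sign = (−1)^58 = +1.
Zolotarev: (63|65) = +1, matching the cycle-count sign.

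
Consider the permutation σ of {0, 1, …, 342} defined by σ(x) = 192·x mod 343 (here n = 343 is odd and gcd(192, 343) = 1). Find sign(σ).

Trace 165: π^k(165) = [165, 124, 141, 318, 2, 41, 326] for k=0..6.
4 cycles of lengths [294, 42, 6, 1].
4 cycles on 343: each ℓ→(−1)^(ℓ−1), product (−1)^339 = -1.

-1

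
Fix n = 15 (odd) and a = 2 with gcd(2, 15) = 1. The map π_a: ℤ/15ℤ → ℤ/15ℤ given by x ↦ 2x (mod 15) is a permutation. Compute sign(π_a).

+1

Start at x=4: 4 → 8 → 1 → 2 → 4 (one orbit).
Decompose π into cycles: lengths [4, 4, 4, 2, 1] (5 cycles, including the fixed point 0).
sign(π) = (−1)^{n − #cycles} = (−1)^{15−5} = (−1)^10 = +1.
Via Zolotarev, sign(π_{2}) = (2|15) = +1.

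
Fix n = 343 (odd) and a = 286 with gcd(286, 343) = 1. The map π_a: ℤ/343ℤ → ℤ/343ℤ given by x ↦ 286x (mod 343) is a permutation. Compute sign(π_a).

Orbit of 337 under x↦286x: [337, 342, 57, 181, 316, 167, 85]… (length divides ord_343(286)).
Cycle lengths of π_286 on ℤ/343ℤ: [98, 98, 98, 14, 14, 14, 2, 2, 2, 1]; 10 cycles in total.
With 10 cycles on 343 points, sign = (−1)^{343−10} = -1.
The Jacobi symbol (286|343) = -1 (Zolotarev) agrees.

-1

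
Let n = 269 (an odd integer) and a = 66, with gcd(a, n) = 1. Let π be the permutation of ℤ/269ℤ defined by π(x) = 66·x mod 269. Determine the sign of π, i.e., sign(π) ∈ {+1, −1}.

Orbit of 53 under x↦66x: [53, 1, 66, 52, 204, 14, 117]… (length divides ord_269(66)).
Cycle lengths of π_66 on ℤ/269ℤ: [67, 67, 67, 67, 1]; 5 cycles in total.
n − c = 269 − 5 = 264; sign = (−1)^264 = +1.

+1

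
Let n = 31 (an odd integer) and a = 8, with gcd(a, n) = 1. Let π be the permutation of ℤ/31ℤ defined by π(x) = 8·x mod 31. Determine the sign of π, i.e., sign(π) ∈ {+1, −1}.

Orbit of 2 under x↦8x: [2, 16, 4, 1, 8]… (length divides ord_31(8)).
Decompose π into cycles: lengths [5, 5, 5, 5, 5, 5, 1] (7 cycles, including the fixed point 0).
With 7 cycles on 31 points, sign = (−1)^{31−7} = +1.
(8|31)_J = +1 (Zolotarev's lemma cross-check).

+1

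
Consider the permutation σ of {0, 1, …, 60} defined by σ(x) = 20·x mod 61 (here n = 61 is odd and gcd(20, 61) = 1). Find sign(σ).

Orbit of 34 under x↦20x: [34, 9, 58, 1, 20]… (length divides ord_61(20)).
π_20 has 13 disjoint cycles with lengths [5, 5, 5, 5, 5, 5, 5, 5, 5, 5, 5, 5, 1] on {0,…,60}.
61 − 13 = 48 transpositions; sign(π) = (−1)^48 = +1.
Via Zolotarev, sign(π_{20}) = (20|61) = +1.

+1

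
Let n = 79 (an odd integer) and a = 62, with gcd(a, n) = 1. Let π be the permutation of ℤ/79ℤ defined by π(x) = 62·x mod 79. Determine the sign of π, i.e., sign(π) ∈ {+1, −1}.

Orbit of 67 under x↦62x: [67, 46, 8, 22, 21, 38, 65]… (length divides ord_79(62)).
7 cycles of lengths [13, 13, 13, 13, 13, 13, 1].
Σ(ℓ_i−1) = 79−7 = 72; sign = (−1)^72 = +1.
The Jacobi symbol (62|79) = +1 (Zolotarev) agrees.

+1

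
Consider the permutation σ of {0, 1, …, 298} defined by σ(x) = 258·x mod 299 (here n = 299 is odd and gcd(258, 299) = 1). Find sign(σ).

+1

Orbit of 35 under x↦258x: [35, 60, 231, 97, 209, 102, 4]… (length divides ord_299(258)).
Cycle type of π: 132×2 + 22 + 12 + 1; total 5 cycles.
5 cycles on 299: each ℓ→(−1)^(ℓ−1), product (−1)^294 = +1.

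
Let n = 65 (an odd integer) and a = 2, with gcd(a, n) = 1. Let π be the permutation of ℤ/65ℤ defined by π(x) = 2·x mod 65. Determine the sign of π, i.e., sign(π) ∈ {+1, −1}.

+1

Orbit of 1 under x↦2x: [1, 2, 4, 8, 16, 32, 64]… (length divides ord_65(2)).
Decompose π into cycles: lengths [12, 12, 12, 12, 12, 4, 1] (7 cycles, including the fixed point 0).
sign(π) = (−1)^{n − #cycles} = (−1)^{65−7} = (−1)^58 = +1.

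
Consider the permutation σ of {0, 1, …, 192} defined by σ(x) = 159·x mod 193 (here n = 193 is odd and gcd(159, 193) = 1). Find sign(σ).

-1

Start at x=10: 10 → 46 → 173 → 101 → 40 → 184 → 113 → … (one orbit).
The orbit structure of x ↦ 159x mod 193: 2 orbits of sizes [192, 1].
sign(π) = (−1)^{n − #cycles} = (−1)^{193−2} = (−1)^191 = -1.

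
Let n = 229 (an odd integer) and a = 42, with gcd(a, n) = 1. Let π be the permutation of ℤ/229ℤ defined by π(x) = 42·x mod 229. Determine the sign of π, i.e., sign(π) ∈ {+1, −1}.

+1

Start at x=165: 165 → 60 → 1 → 42 → 161 → 121 → 44 → … (one orbit).
Decompose π into cycles: lengths [19, 19, 19, 19, 19, 19, 19, 19, 19, 19, 19, 19, 1] (13 cycles, including the fixed point 0).
Σ(ℓ_i−1) = 229−13 = 216; sign = (−1)^216 = +1.
(42|229)_J = +1 (Zolotarev's lemma cross-check).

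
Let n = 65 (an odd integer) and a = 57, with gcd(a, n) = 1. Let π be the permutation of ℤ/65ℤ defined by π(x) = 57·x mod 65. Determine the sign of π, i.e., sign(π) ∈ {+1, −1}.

Start at x=8: 8 → 1 → 57 → 64 → 8 (one orbit).
Decompose π into cycles: lengths [4, 4, 4, 4, 4, 4, 4, 4, 4, 4, 4, 4, 4, 4, 4, 4, 1] (17 cycles, including the fixed point 0).
17 cycles on 65: each ℓ→(−1)^(ℓ−1), product (−1)^48 = +1.

+1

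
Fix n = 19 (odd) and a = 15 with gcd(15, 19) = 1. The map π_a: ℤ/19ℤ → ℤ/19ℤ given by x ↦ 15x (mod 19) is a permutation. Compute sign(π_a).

Orbit of 9 under x↦15x: [9, 2, 11, 13, 5, 18, 4]… (length divides ord_19(15)).
The orbit structure of x ↦ 15x mod 19: 2 orbits of sizes [18, 1].
19 − 2 = 17 transpositions; sign(π) = (−1)^17 = -1.
Via Zolotarev, sign(π_{15}) = (15|19) = -1.

-1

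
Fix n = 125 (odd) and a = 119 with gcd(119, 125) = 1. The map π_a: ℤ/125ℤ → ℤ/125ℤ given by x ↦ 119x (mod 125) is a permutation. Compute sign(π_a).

Orbit of 56 under x↦119x: [56, 39, 16, 29, 76, 44, 111]… (length divides ord_125(119)).
Cycle type of π: 50×2 + 10×2 + 2×2 + 1; total 7 cycles.
7 cycles on 125: each ℓ→(−1)^(ℓ−1), product (−1)^118 = +1.
(119|125)_J = +1 (Zolotarev's lemma cross-check).

+1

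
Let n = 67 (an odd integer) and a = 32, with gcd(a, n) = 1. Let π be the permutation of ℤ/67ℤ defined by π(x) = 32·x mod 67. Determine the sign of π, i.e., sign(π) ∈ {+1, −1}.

Start at x=14: 14 → 46 → 65 → 3 → 29 → 57 → 15 → … (one orbit).
Decompose π into cycles: lengths [66, 1] (2 cycles, including the fixed point 0).
Σ(ℓ_i−1) = 67−2 = 65; sign = (−1)^65 = -1.
The Jacobi symbol (32|67) = -1 (Zolotarev) agrees.

-1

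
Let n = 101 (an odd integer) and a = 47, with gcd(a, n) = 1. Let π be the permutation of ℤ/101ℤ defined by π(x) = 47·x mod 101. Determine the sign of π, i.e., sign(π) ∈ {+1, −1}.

Start at x=30: 30 → 97 → 14 → 52 → 20 → 31 → 43 → … (one orbit).
The orbit structure of x ↦ 47x mod 101: 3 orbits of sizes [50, 50, 1].
3 cycles on 101: each ℓ→(−1)^(ℓ−1), product (−1)^98 = +1.

+1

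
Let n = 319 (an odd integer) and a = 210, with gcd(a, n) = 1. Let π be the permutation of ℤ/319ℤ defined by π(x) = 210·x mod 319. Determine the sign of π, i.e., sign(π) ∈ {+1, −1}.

Trace 199: π^k(199) = [199, 1, 210, 78, 111, 23, 45] for k=0..6.
π_210 has 55 disjoint cycles with lengths [7, 7, 7, 7, 7, 7, 7, 7, 7, 7, 7, 7, 7, 7, 7, 7, 7, 7, 7, 7, 7, 7, 7, 7, 7, 7, 7, 7, 7, 7, 7, 7, 7, 7, 7, 7, 7, 7, 7, 7, 7, 7, 7, 7, 1, 1, 1, 1, 1, 1, 1, 1, 1, 1, 1] on {0,…,318}.
319 − 55 = 264 transpositions; sign(π) = (−1)^264 = +1.
Zolotarev: (210|319) = +1, matching the cycle-count sign.

+1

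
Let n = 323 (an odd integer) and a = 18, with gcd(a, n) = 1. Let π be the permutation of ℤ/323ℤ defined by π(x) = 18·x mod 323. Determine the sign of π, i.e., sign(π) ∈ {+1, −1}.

Trace 1: π^k(1) = [1, 18] for k=0..1.
Cycle type of π: 2×153 + 1×17; total 170 cycles.
sign(π) = (−1)^{n − #cycles} = (−1)^{323−170} = (−1)^153 = -1.
Via Zolotarev, sign(π_{18}) = (18|323) = -1.

-1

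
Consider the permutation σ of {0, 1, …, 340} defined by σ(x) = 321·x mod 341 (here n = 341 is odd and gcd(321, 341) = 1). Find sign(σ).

Trace 1: π^k(1) = [1, 321, 59, 184, 71, 285, 97] for k=0..6.
13 cycles of lengths [30, 30, 30, 30, 30, 30, 30, 30, 30, 30, 30, 10, 1].
13 cycles on 341: each ℓ→(−1)^(ℓ−1), product (−1)^328 = +1.
Check: (321/341) = +1 by Zolotarev.

+1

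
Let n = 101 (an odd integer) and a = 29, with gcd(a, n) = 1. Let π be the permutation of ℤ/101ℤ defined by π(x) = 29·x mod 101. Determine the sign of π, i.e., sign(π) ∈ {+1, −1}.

Trace 97: π^k(97) = [97, 86, 70, 10, 88, 27, 76] for k=0..6.
π_29 has 2 disjoint cycles with lengths [100, 1] on {0,…,100}.
With 2 cycles on 101 points, sign = (−1)^{101−2} = -1.

-1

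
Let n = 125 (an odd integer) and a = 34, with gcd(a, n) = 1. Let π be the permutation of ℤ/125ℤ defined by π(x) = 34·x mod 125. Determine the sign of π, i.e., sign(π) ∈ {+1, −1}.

+1

Orbit of 124 under x↦34x: [124, 91, 94, 71, 39, 76, 84]… (length divides ord_125(34)).
Decompose π into cycles: lengths [50, 50, 10, 10, 2, 2, 1] (7 cycles, including the fixed point 0).
125 − 7 = 118 transpositions; sign(π) = (−1)^118 = +1.
Via Zolotarev, sign(π_{34}) = (34|125) = +1.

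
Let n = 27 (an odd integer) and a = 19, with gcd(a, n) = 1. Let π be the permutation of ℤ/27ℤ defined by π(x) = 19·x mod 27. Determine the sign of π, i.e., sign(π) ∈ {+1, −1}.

+1

Trace 10: π^k(10) = [10, 1, 19] for k=0..2.
15 cycles of lengths [3, 3, 3, 3, 3, 3, 1, 1, 1, 1, 1, 1, 1, 1, 1].
Σ(ℓ_i−1) = 27−15 = 12; sign = (−1)^12 = +1.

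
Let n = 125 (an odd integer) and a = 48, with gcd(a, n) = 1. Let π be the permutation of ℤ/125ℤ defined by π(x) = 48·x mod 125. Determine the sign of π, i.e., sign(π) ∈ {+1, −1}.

-1

Trace 77: π^k(77) = [77, 71, 33, 84, 32, 36, 103] for k=0..6.
4 cycles of lengths [100, 20, 4, 1].
Σ(ℓ_i−1) = 125−4 = 121; sign = (−1)^121 = -1.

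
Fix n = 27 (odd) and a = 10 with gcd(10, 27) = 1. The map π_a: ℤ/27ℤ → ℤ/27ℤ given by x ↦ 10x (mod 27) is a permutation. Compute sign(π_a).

+1

Orbit of 19 under x↦10x: [19, 1, 10]… (length divides ord_27(10)).
Cycle type of π: 3×6 + 1×9; total 15 cycles.
n − c = 27 − 15 = 12; sign = (−1)^12 = +1.
Zolotarev: (10|27) = +1, matching the cycle-count sign.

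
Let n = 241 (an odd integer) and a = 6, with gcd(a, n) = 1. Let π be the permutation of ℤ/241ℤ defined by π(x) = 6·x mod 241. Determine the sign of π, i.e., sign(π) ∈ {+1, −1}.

+1

Trace 1: π^k(1) = [1, 6, 36, 216, 91, 64, 143] for k=0..6.
The orbit structure of x ↦ 6x mod 241: 13 orbits of sizes [20, 20, 20, 20, 20, 20, 20, 20, 20, 20, 20, 20, 1].
With 13 cycles on 241 points, sign = (−1)^{241−13} = +1.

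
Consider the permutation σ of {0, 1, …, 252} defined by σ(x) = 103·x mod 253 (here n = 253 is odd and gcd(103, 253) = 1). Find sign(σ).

-1

Orbit of 201 under x↦103x: [201, 210, 125, 225, 152, 223, 199]… (length divides ord_253(103)).
6 cycles of lengths [110, 110, 22, 5, 5, 1].
sign(π) = (−1)^{n − #cycles} = (−1)^{253−6} = (−1)^247 = -1.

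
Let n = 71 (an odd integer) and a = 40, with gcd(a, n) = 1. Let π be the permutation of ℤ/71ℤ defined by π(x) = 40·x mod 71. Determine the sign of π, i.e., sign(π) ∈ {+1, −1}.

+1

Start at x=3: 3 → 49 → 43 → 16 → 1 → 40 → 38 → … (one orbit).
The orbit structure of x ↦ 40x mod 71: 3 orbits of sizes [35, 35, 1].
71 − 3 = 68 transpositions; sign(π) = (−1)^68 = +1.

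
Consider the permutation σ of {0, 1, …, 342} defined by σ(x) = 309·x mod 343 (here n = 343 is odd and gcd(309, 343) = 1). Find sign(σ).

+1

Trace 183: π^k(183) = [183, 295, 260, 78, 92, 302, 22] for k=0..6.
π_309 has 19 disjoint cycles with lengths [49, 49, 49, 49, 49, 49, 7, 7, 7, 7, 7, 7, 1, 1, 1, 1, 1, 1, 1] on {0,…,342}.
19 cycles on 343: each ℓ→(−1)^(ℓ−1), product (−1)^324 = +1.
Zolotarev: (309|343) = +1, matching the cycle-count sign.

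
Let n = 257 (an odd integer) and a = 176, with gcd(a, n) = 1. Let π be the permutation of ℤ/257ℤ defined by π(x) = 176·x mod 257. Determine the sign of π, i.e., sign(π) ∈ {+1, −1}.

Start at x=123: 123 → 60 → 23 → 193 → 44 → 34 → 73 → … (one orbit).
The orbit structure of x ↦ 176x mod 257: 5 orbits of sizes [64, 64, 64, 64, 1].
5 cycles on 257: each ℓ→(−1)^(ℓ−1), product (−1)^252 = +1.

+1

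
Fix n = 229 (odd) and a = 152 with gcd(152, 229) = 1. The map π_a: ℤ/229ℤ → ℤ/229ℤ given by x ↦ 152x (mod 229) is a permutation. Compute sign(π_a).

-1

Trace 189: π^k(189) = [189, 103, 84, 173, 190, 26, 59] for k=0..6.
2 cycles of lengths [228, 1].
2 cycles on 229: each ℓ→(−1)^(ℓ−1), product (−1)^227 = -1.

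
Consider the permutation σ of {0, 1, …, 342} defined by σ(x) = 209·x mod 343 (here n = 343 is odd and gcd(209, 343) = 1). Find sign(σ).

Start at x=267: 267 → 237 → 141 → 314 → 113 → 293 → 183 → … (one orbit).
π_209 has 10 disjoint cycles with lengths [98, 98, 98, 14, 14, 14, 2, 2, 2, 1] on {0,…,342}.
With 10 cycles on 343 points, sign = (−1)^{343−10} = -1.

-1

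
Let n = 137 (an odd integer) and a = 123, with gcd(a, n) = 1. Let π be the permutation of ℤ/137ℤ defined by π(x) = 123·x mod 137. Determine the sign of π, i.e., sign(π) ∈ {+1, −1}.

+1

Trace 88: π^k(88) = [88, 1, 123, 59, 133, 56, 38] for k=0..6.
Cycle lengths of π_123 on ℤ/137ℤ: [17, 17, 17, 17, 17, 17, 17, 17, 1]; 9 cycles in total.
With 9 cycles on 137 points, sign = (−1)^{137−9} = +1.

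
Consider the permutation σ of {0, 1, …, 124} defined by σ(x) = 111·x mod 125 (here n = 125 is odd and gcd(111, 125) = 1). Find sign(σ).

Start at x=101: 101 → 86 → 46 → 106 → 16 → 26 → 11 → … (one orbit).
Decompose π into cycles: lengths [25, 25, 25, 25, 5, 5, 5, 5, 1, 1, 1, 1, 1] (13 cycles, including the fixed point 0).
n − c = 125 − 13 = 112; sign = (−1)^112 = +1.
(111|125)_J = +1 (Zolotarev's lemma cross-check).

+1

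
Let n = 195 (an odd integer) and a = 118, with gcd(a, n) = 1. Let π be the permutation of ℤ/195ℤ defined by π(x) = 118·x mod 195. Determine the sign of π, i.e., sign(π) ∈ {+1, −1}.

Orbit of 118 under x↦118x: [118, 79, 157, 1]… (length divides ord_195(118)).
The orbit structure of x ↦ 118x mod 195: 78 orbits of sizes [4, 4, 4, 4, 4, 4, 4, 4, 4, 4, 4, 4, 4, 4, 4, 4, 4, 4, 4, 4, 4, 4, 4, 4, 4, 4, 4, 4, 4, 4, 4, 4, 4, 4, 4, 4, 4, 4, 4, 1, 1, 1, 1, 1, 1, 1, 1, 1, 1, 1, 1, 1, 1, 1, 1, 1, 1, 1, 1, 1, 1, 1, 1, 1, 1, 1, 1, 1, 1, 1, 1, 1, 1, 1, 1, 1, 1, 1].
78 cycles on 195: each ℓ→(−1)^(ℓ−1), product (−1)^117 = -1.
(118|195)_J = -1 (Zolotarev's lemma cross-check).

-1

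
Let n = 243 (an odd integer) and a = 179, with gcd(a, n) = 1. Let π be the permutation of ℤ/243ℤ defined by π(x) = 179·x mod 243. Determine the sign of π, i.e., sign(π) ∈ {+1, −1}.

Trace 10: π^k(10) = [10, 89, 136, 44, 100, 161, 145] for k=0..6.
Cycle type of π: 54×3 + 18×3 + 6×3 + 2×4 + 1; total 14 cycles.
243 − 14 = 229 transpositions; sign(π) = (−1)^229 = -1.
Check: (179/243) = -1 by Zolotarev.

-1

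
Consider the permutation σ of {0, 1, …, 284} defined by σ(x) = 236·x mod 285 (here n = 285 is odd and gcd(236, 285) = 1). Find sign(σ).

Start at x=106: 106 → 221 → 1 → 236 → 121 → 56 → 106 (one orbit).
The orbit structure of x ↦ 236x mod 285: 55 orbits of sizes [6, 6, 6, 6, 6, 6, 6, 6, 6, 6, 6, 6, 6, 6, 6, 6, 6, 6, 6, 6, 6, 6, 6, 6, 6, 6, 6, 6, 6, 6, 6, 6, 6, 6, 6, 6, 6, 6, 6, 6, 6, 6, 6, 6, 6, 2, 2, 2, 2, 2, 1, 1, 1, 1, 1].
n − c = 285 − 55 = 230; sign = (−1)^230 = +1.
Check: (236/285) = +1 by Zolotarev.

+1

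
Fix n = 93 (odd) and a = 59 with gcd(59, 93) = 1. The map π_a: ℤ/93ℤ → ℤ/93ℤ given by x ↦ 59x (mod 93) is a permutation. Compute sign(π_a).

-1

Orbit of 20 under x↦59x: [20, 64, 56, 49, 8, 7, 41]… (length divides ord_93(59)).
6 cycles of lengths [30, 30, 15, 15, 2, 1].
sign(π) = (−1)^{n − #cycles} = (−1)^{93−6} = (−1)^87 = -1.
Check: (59/93) = -1 by Zolotarev.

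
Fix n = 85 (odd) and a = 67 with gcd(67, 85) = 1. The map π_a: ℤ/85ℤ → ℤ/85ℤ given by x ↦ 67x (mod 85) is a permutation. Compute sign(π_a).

Trace 69: π^k(69) = [69, 33, 1, 67] for k=0..3.
Cycle lengths of π_67 on ℤ/85ℤ: [4, 4, 4, 4, 4, 4, 4, 4, 4, 4, 4, 4, 4, 4, 4, 4, 4, 2, 2, 2, 2, 2, 2, 2, 2, 1]; 26 cycles in total.
With 26 cycles on 85 points, sign = (−1)^{85−26} = -1.

-1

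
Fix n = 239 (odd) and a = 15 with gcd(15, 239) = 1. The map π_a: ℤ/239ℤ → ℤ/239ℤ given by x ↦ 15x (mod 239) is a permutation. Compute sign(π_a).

Start at x=72: 72 → 124 → 187 → 176 → 11 → 165 → 85 → … (one orbit).
π_15 has 3 disjoint cycles with lengths [119, 119, 1] on {0,…,238}.
With 3 cycles on 239 points, sign = (−1)^{239−3} = +1.
The Jacobi symbol (15|239) = +1 (Zolotarev) agrees.

+1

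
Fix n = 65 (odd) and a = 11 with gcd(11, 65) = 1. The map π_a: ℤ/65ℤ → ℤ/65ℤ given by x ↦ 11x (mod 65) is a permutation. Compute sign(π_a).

Orbit of 31 under x↦11x: [31, 16, 46, 51, 41, 61, 21]… (length divides ord_65(11)).
π_11 has 10 disjoint cycles with lengths [12, 12, 12, 12, 12, 1, 1, 1, 1, 1] on {0,…,64}.
65 − 10 = 55 transpositions; sign(π) = (−1)^55 = -1.
(11|65)_J = -1 (Zolotarev's lemma cross-check).

-1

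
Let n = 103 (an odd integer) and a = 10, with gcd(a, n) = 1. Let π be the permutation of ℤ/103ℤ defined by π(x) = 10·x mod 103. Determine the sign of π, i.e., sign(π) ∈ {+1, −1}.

Trace 31: π^k(31) = [31, 1, 10, 100, 73, 9, 90] for k=0..6.
Cycle type of π: 34×3 + 1; total 4 cycles.
sign(π) = (−1)^{n − #cycles} = (−1)^{103−4} = (−1)^99 = -1.
The Jacobi symbol (10|103) = -1 (Zolotarev) agrees.

-1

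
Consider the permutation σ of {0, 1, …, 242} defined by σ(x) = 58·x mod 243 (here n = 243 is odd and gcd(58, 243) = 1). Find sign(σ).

Orbit of 4 under x↦58x: [4, 232, 91, 175, 187, 154, 184]… (length divides ord_243(58)).
Cycle type of π: 81×2 + 27×2 + 9×2 + 3×2 + 1×3; total 11 cycles.
sign(π) = (−1)^{n − #cycles} = (−1)^{243−11} = (−1)^232 = +1.
The Jacobi symbol (58|243) = +1 (Zolotarev) agrees.

+1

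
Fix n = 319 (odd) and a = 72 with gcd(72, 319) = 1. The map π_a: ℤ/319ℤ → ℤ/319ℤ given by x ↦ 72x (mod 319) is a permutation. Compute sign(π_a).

+1

Trace 127: π^k(127) = [127, 212, 271, 53, 307, 93, 316] for k=0..6.
Cycle type of π: 140×2 + 28 + 10 + 1; total 5 cycles.
Σ(ℓ_i−1) = 319−5 = 314; sign = (−1)^314 = +1.
Zolotarev: (72|319) = +1, matching the cycle-count sign.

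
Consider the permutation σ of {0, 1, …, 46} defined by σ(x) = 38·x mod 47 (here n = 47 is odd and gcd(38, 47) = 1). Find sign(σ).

Start at x=30: 30 → 12 → 33 → 32 → 41 → 7 → 31 → … (one orbit).
Cycle lengths of π_38 on ℤ/47ℤ: [46, 1]; 2 cycles in total.
Σ(ℓ_i−1) = 47−2 = 45; sign = (−1)^45 = -1.
Via Zolotarev, sign(π_{38}) = (38|47) = -1.

-1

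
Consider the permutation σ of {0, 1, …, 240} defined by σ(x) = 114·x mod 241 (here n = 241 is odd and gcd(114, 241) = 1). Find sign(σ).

-1

Orbit of 155 under x↦114x: [155, 77, 102, 60, 92, 125, 31]… (length divides ord_241(114)).
Decompose π into cycles: lengths [240, 1] (2 cycles, including the fixed point 0).
2 cycles on 241: each ℓ→(−1)^(ℓ−1), product (−1)^239 = -1.
(114|241)_J = -1 (Zolotarev's lemma cross-check).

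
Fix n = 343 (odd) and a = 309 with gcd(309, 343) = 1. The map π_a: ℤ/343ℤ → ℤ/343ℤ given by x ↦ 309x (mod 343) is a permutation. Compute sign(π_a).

+1

Orbit of 267 under x↦309x: [267, 183, 295, 260, 78, 92, 302]… (length divides ord_343(309)).
Cycle type of π: 49×6 + 7×6 + 1×7; total 19 cycles.
Σ(ℓ_i−1) = 343−19 = 324; sign = (−1)^324 = +1.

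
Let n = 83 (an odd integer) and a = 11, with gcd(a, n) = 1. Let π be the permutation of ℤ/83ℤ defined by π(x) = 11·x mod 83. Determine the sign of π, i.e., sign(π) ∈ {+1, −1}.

Orbit of 37 under x↦11x: [37, 75, 78, 28, 59, 68, 1]… (length divides ord_83(11)).
π_11 has 3 disjoint cycles with lengths [41, 41, 1] on {0,…,82}.
With 3 cycles on 83 points, sign = (−1)^{83−3} = +1.

+1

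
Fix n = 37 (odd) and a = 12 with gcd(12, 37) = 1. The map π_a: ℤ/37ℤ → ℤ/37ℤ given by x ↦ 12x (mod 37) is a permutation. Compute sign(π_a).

Start at x=10: 10 → 9 → 34 → 1 → 12 → 33 → 26 → … (one orbit).
5 cycles of lengths [9, 9, 9, 9, 1].
sign(π) = (−1)^{n − #cycles} = (−1)^{37−5} = (−1)^32 = +1.
Zolotarev: (12|37) = +1, matching the cycle-count sign.

+1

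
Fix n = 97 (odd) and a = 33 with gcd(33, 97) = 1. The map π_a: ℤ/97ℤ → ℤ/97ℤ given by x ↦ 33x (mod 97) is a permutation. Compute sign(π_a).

Start at x=1: 1 → 33 → 22 → 47 → 96 → 64 → 75 → … (one orbit).
π_33 has 13 disjoint cycles with lengths [8, 8, 8, 8, 8, 8, 8, 8, 8, 8, 8, 8, 1] on {0,…,96}.
13 cycles on 97: each ℓ→(−1)^(ℓ−1), product (−1)^84 = +1.
(33|97)_J = +1 (Zolotarev's lemma cross-check).

+1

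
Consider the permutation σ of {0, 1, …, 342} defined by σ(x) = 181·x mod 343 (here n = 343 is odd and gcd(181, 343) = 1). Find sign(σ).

Trace 239: π^k(239) = [239, 41, 218, 13, 295, 230, 127] for k=0..6.
π_181 has 10 disjoint cycles with lengths [98, 98, 98, 14, 14, 14, 2, 2, 2, 1] on {0,…,342}.
10 cycles on 343: each ℓ→(−1)^(ℓ−1), product (−1)^333 = -1.
(181|343)_J = -1 (Zolotarev's lemma cross-check).

-1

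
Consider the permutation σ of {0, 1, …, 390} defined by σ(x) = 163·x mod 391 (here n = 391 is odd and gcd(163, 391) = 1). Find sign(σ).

Trace 192: π^k(192) = [192, 16, 262, 87, 105, 302, 351] for k=0..6.
Cycle type of π: 176×2 + 16 + 11×2 + 1; total 6 cycles.
391 − 6 = 385 transpositions; sign(π) = (−1)^385 = -1.
Check: (163/391) = -1 by Zolotarev.

-1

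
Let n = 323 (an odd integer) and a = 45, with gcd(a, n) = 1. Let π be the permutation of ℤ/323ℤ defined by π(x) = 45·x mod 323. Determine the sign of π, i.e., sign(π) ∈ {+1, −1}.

Start at x=286: 286 → 273 → 11 → 172 → 311 → 106 → 248 → … (one orbit).
Cycle lengths of π_45 on ℤ/323ℤ: [48, 48, 48, 48, 48, 48, 16, 3, 3, 3, 3, 3, 3, 1]; 14 cycles in total.
14 cycles on 323: each ℓ→(−1)^(ℓ−1), product (−1)^309 = -1.
Via Zolotarev, sign(π_{45}) = (45|323) = -1.

-1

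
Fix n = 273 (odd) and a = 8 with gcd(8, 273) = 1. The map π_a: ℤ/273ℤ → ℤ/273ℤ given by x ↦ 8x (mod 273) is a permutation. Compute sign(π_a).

+1

Start at x=64: 64 → 239 → 1 → 8 → 64 (one orbit).
77 cycles of lengths [4, 4, 4, 4, 4, 4, 4, 4, 4, 4, 4, 4, 4, 4, 4, 4, 4, 4, 4, 4, 4, 4, 4, 4, 4, 4, 4, 4, 4, 4, 4, 4, 4, 4, 4, 4, 4, 4, 4, 4, 4, 4, 4, 4, 4, 4, 4, 4, 4, 4, 4, 4, 4, 4, 4, 4, 4, 4, 4, 4, 4, 4, 4, 2, 2, 2, 2, 2, 2, 2, 1, 1, 1, 1, 1, 1, 1].
sign(π) = (−1)^{n − #cycles} = (−1)^{273−77} = (−1)^196 = +1.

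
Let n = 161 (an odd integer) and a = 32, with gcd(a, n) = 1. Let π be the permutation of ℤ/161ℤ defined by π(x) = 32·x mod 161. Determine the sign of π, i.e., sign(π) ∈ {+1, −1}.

Trace 116: π^k(116) = [116, 9, 127, 39, 121, 8, 95] for k=0..6.
π_32 has 9 disjoint cycles with lengths [33, 33, 33, 33, 11, 11, 3, 3, 1] on {0,…,160}.
Σ(ℓ_i−1) = 161−9 = 152; sign = (−1)^152 = +1.
Zolotarev: (32|161) = +1, matching the cycle-count sign.

+1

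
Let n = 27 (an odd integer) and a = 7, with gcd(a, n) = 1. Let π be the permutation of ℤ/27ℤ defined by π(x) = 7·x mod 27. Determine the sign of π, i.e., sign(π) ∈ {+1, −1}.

Orbit of 13 under x↦7x: [13, 10, 16, 4, 1, 7, 22]… (length divides ord_27(7)).
Cycle lengths of π_7 on ℤ/27ℤ: [9, 9, 3, 3, 1, 1, 1]; 7 cycles in total.
Σ(ℓ_i−1) = 27−7 = 20; sign = (−1)^20 = +1.

+1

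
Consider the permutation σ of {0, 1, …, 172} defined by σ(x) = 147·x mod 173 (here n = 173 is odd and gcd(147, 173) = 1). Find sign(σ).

-1

Start at x=68: 68 → 135 → 123 → 89 → 108 → 133 → 2 → … (one orbit).
Cycle lengths of π_147 on ℤ/173ℤ: [172, 1]; 2 cycles in total.
2 cycles on 173: each ℓ→(−1)^(ℓ−1), product (−1)^171 = -1.
Check: (147/173) = -1 by Zolotarev.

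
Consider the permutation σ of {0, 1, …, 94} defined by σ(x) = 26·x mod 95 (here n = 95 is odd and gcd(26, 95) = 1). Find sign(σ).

Start at x=11: 11 → 1 → 26 → 11 (one orbit).
π_26 has 35 disjoint cycles with lengths [3, 3, 3, 3, 3, 3, 3, 3, 3, 3, 3, 3, 3, 3, 3, 3, 3, 3, 3, 3, 3, 3, 3, 3, 3, 3, 3, 3, 3, 3, 1, 1, 1, 1, 1] on {0,…,94}.
sign(π) = (−1)^{n − #cycles} = (−1)^{95−35} = (−1)^60 = +1.

+1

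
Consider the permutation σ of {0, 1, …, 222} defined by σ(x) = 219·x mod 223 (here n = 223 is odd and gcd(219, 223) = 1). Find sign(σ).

Orbit of 2 under x↦219x: [2, 215, 32, 95, 66, 182, 164]… (length divides ord_223(219)).
π_219 has 4 disjoint cycles with lengths [74, 74, 74, 1] on {0,…,222}.
sign(π) = (−1)^{n − #cycles} = (−1)^{223−4} = (−1)^219 = -1.
The Jacobi symbol (219|223) = -1 (Zolotarev) agrees.

-1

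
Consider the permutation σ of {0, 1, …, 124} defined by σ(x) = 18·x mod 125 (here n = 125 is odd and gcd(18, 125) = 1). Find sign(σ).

-1

Orbit of 93 under x↦18x: [93, 49, 7, 1, 18, 74, 82]… (length divides ord_125(18)).
The orbit structure of x ↦ 18x mod 125: 12 orbits of sizes [20, 20, 20, 20, 20, 4, 4, 4, 4, 4, 4, 1].
n − c = 125 − 12 = 113; sign = (−1)^113 = -1.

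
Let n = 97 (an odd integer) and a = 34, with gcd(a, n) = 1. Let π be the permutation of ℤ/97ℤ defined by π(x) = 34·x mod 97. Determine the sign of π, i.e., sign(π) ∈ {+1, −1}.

Orbit of 42 under x↦34x: [42, 70, 52, 22, 69, 18, 30]… (length divides ord_97(34)).
Cycle type of π: 32×3 + 1; total 4 cycles.
Σ(ℓ_i−1) = 97−4 = 93; sign = (−1)^93 = -1.

-1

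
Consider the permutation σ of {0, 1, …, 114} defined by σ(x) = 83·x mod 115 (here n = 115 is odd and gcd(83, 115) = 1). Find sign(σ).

+1

Orbit of 96 under x↦83x: [96, 33, 94, 97, 1, 83, 104]… (length divides ord_115(83)).
Cycle lengths of π_83 on ℤ/115ℤ: [44, 44, 22, 4, 1]; 5 cycles in total.
With 5 cycles on 115 points, sign = (−1)^{115−5} = +1.
The Jacobi symbol (83|115) = +1 (Zolotarev) agrees.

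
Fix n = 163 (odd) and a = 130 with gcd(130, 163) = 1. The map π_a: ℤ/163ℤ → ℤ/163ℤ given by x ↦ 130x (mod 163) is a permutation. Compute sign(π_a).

-1

Trace 157: π^k(157) = [157, 35, 149, 136, 76, 100, 123] for k=0..6.
2 cycles of lengths [162, 1].
2 cycles on 163: each ℓ→(−1)^(ℓ−1), product (−1)^161 = -1.
Check: (130/163) = -1 by Zolotarev.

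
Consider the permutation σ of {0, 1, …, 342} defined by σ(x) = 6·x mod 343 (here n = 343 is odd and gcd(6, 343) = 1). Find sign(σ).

Orbit of 190 under x↦6x: [190, 111, 323, 223, 309, 139, 148]… (length divides ord_343(6)).
The orbit structure of x ↦ 6x mod 343: 10 orbits of sizes [98, 98, 98, 14, 14, 14, 2, 2, 2, 1].
sign(π) = (−1)^{n − #cycles} = (−1)^{343−10} = (−1)^333 = -1.
Check: (6/343) = -1 by Zolotarev.

-1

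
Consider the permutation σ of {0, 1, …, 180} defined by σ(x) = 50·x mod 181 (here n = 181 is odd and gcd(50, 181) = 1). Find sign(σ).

-1

Orbit of 77 under x↦50x: [77, 49, 97, 144, 141, 172, 93]… (length divides ord_181(50)).
Cycle lengths of π_50 on ℤ/181ℤ: [180, 1]; 2 cycles in total.
sign(π) = (−1)^{n − #cycles} = (−1)^{181−2} = (−1)^179 = -1.
Check: (50/181) = -1 by Zolotarev.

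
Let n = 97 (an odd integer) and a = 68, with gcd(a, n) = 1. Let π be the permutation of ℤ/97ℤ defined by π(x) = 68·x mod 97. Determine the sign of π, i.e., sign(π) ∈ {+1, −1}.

Start at x=82: 82 → 47 → 92 → 48 → 63 → 16 → 21 → … (one orbit).
Decompose π into cycles: lengths [96, 1] (2 cycles, including the fixed point 0).
97 − 2 = 95 transpositions; sign(π) = (−1)^95 = -1.

-1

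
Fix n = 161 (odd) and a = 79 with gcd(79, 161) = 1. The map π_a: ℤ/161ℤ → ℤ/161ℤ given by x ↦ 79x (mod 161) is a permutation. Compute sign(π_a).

-1

Trace 53: π^k(53) = [53, 1, 79, 123, 57, 156, 88] for k=0..6.
π_79 has 6 disjoint cycles with lengths [66, 66, 22, 3, 3, 1] on {0,…,160}.
With 6 cycles on 161 points, sign = (−1)^{161−6} = -1.
Zolotarev: (79|161) = -1, matching the cycle-count sign.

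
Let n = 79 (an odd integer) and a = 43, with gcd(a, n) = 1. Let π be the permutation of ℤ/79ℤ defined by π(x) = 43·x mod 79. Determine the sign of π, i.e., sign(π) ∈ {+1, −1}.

Trace 53: π^k(53) = [53, 67, 37, 11, 78, 36, 47] for k=0..6.
Decompose π into cycles: lengths [78, 1] (2 cycles, including the fixed point 0).
n − c = 79 − 2 = 77; sign = (−1)^77 = -1.
Zolotarev: (43|79) = -1, matching the cycle-count sign.

-1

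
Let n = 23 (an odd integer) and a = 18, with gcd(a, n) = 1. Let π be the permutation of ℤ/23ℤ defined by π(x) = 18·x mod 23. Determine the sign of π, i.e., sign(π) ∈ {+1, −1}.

Start at x=2: 2 → 13 → 4 → 3 → 8 → 6 → 16 → … (one orbit).
The orbit structure of x ↦ 18x mod 23: 3 orbits of sizes [11, 11, 1].
With 3 cycles on 23 points, sign = (−1)^{23−3} = +1.
Via Zolotarev, sign(π_{18}) = (18|23) = +1.

+1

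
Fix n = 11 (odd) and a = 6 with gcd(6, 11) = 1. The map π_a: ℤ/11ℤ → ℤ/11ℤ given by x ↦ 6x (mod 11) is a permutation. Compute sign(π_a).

-1

Trace 5: π^k(5) = [5, 8, 4, 2, 1, 6, 3] for k=0..6.
Cycle type of π: 10 + 1; total 2 cycles.
n − c = 11 − 2 = 9; sign = (−1)^9 = -1.
The Jacobi symbol (6|11) = -1 (Zolotarev) agrees.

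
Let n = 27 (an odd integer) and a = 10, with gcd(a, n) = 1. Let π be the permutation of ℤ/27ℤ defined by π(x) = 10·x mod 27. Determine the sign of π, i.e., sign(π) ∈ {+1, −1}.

+1

Orbit of 10 under x↦10x: [10, 19, 1]… (length divides ord_27(10)).
The orbit structure of x ↦ 10x mod 27: 15 orbits of sizes [3, 3, 3, 3, 3, 3, 1, 1, 1, 1, 1, 1, 1, 1, 1].
15 cycles on 27: each ℓ→(−1)^(ℓ−1), product (−1)^12 = +1.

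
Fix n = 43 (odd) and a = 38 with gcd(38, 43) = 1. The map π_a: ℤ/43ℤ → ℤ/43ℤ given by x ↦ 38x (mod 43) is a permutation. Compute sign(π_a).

Start at x=24: 24 → 9 → 41 → 10 → 36 → 35 → 40 → … (one orbit).
π_38 has 3 disjoint cycles with lengths [21, 21, 1] on {0,…,42}.
n − c = 43 − 3 = 40; sign = (−1)^40 = +1.
(38|43)_J = +1 (Zolotarev's lemma cross-check).

+1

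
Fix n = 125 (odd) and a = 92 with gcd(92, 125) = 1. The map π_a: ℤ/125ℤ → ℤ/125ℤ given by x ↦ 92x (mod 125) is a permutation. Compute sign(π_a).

Start at x=118: 118 → 106 → 2 → 59 → 53 → 1 → 92 → … (one orbit).
Decompose π into cycles: lengths [100, 20, 4, 1] (4 cycles, including the fixed point 0).
125 − 4 = 121 transpositions; sign(π) = (−1)^121 = -1.

-1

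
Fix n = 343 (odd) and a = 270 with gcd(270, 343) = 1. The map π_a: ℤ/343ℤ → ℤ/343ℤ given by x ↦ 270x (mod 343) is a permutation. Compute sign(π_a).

Orbit of 172 under x↦270x: [172, 135, 92, 144, 121, 85, 312]… (length divides ord_343(270)).
Cycle type of π: 147×2 + 21×2 + 3×2 + 1; total 7 cycles.
n − c = 343 − 7 = 336; sign = (−1)^336 = +1.

+1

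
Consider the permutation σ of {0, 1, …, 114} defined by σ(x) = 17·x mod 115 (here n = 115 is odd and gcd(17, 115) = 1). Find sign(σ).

+1

Trace 42: π^k(42) = [42, 24, 63, 36, 37, 54, 113] for k=0..6.
Cycle lengths of π_17 on ℤ/115ℤ: [44, 44, 22, 4, 1]; 5 cycles in total.
5 cycles on 115: each ℓ→(−1)^(ℓ−1), product (−1)^110 = +1.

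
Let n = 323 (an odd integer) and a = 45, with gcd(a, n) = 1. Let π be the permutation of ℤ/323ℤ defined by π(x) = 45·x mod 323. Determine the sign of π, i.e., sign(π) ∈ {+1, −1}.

Trace 64: π^k(64) = [64, 296, 77, 235, 239, 96, 121] for k=0..6.
The orbit structure of x ↦ 45x mod 323: 14 orbits of sizes [48, 48, 48, 48, 48, 48, 16, 3, 3, 3, 3, 3, 3, 1].
sign(π) = (−1)^{n − #cycles} = (−1)^{323−14} = (−1)^309 = -1.
Via Zolotarev, sign(π_{45}) = (45|323) = -1.

-1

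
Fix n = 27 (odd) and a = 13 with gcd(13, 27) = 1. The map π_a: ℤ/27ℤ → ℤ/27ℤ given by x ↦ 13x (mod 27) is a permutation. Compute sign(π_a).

+1

Trace 7: π^k(7) = [7, 10, 22, 16, 19, 4, 25] for k=0..6.
7 cycles of lengths [9, 9, 3, 3, 1, 1, 1].
n − c = 27 − 7 = 20; sign = (−1)^20 = +1.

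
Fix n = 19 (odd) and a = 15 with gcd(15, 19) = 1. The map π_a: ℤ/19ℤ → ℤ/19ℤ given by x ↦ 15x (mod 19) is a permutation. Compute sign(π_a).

-1

Start at x=15: 15 → 16 → 12 → 9 → 2 → 11 → 13 → … (one orbit).
Decompose π into cycles: lengths [18, 1] (2 cycles, including the fixed point 0).
sign(π) = (−1)^{n − #cycles} = (−1)^{19−2} = (−1)^17 = -1.
Check: (15/19) = -1 by Zolotarev.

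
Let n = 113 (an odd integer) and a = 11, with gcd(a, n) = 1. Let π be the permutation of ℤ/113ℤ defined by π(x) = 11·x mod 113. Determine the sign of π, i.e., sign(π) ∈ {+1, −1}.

+1

Start at x=83: 83 → 9 → 99 → 72 → 1 → 11 → 8 → … (one orbit).
The orbit structure of x ↦ 11x mod 113: 3 orbits of sizes [56, 56, 1].
sign(π) = (−1)^{n − #cycles} = (−1)^{113−3} = (−1)^110 = +1.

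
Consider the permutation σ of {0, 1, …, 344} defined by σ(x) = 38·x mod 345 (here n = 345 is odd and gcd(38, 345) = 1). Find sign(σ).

-1

Start at x=301: 301 → 53 → 289 → 287 → 211 → 83 → 49 → … (one orbit).
Decompose π into cycles: lengths [44, 44, 44, 44, 44, 44, 22, 22, 22, 4, 4, 4, 2, 1] (14 cycles, including the fixed point 0).
Σ(ℓ_i−1) = 345−14 = 331; sign = (−1)^331 = -1.
(38|345)_J = -1 (Zolotarev's lemma cross-check).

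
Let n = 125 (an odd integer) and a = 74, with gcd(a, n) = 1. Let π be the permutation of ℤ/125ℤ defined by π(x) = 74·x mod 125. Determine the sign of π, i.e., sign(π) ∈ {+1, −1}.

+1

Start at x=76: 76 → 124 → 51 → 24 → 26 → 49 → 1 → … (one orbit).
Cycle type of π: 10×10 + 2×12 + 1; total 23 cycles.
sign(π) = (−1)^{n − #cycles} = (−1)^{125−23} = (−1)^102 = +1.
Zolotarev: (74|125) = +1, matching the cycle-count sign.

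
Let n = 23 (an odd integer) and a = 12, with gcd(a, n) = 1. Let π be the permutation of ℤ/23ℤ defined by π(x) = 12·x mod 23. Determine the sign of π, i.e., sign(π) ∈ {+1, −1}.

Start at x=8: 8 → 4 → 2 → 1 → 12 → 6 → 3 → … (one orbit).
Decompose π into cycles: lengths [11, 11, 1] (3 cycles, including the fixed point 0).
23 − 3 = 20 transpositions; sign(π) = (−1)^20 = +1.
Check: (12/23) = +1 by Zolotarev.

+1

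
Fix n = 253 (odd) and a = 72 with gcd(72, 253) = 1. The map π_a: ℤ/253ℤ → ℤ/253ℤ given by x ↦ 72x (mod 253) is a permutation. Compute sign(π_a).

-1

Start at x=128: 128 → 108 → 186 → 236 → 41 → 169 → 24 → … (one orbit).
Cycle lengths of π_72 on ℤ/253ℤ: [110, 110, 11, 11, 10, 1]; 6 cycles in total.
Σ(ℓ_i−1) = 253−6 = 247; sign = (−1)^247 = -1.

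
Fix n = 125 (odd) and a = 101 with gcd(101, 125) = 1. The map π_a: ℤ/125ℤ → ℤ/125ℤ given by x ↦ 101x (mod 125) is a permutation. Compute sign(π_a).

Trace 76: π^k(76) = [76, 51, 26, 1, 101] for k=0..4.
The orbit structure of x ↦ 101x mod 125: 45 orbits of sizes [5, 5, 5, 5, 5, 5, 5, 5, 5, 5, 5, 5, 5, 5, 5, 5, 5, 5, 5, 5, 1, 1, 1, 1, 1, 1, 1, 1, 1, 1, 1, 1, 1, 1, 1, 1, 1, 1, 1, 1, 1, 1, 1, 1, 1].
n − c = 125 − 45 = 80; sign = (−1)^80 = +1.

+1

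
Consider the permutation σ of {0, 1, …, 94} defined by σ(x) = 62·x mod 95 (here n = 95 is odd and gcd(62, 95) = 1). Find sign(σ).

-1

Trace 16: π^k(16) = [16, 42, 39, 43, 6, 87, 74] for k=0..6.
6 cycles of lengths [36, 36, 9, 9, 4, 1].
sign(π) = (−1)^{n − #cycles} = (−1)^{95−6} = (−1)^89 = -1.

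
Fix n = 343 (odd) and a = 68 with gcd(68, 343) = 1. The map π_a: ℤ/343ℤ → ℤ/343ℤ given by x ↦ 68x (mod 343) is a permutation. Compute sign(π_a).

-1

Start at x=30: 30 → 325 → 148 → 117 → 67 → 97 → 79 → … (one orbit).
Decompose π into cycles: lengths [42, 42, 42, 42, 42, 42, 42, 6, 6, 6, 6, 6, 6, 6, 6, 1] (16 cycles, including the fixed point 0).
343 − 16 = 327 transpositions; sign(π) = (−1)^327 = -1.
Via Zolotarev, sign(π_{68}) = (68|343) = -1.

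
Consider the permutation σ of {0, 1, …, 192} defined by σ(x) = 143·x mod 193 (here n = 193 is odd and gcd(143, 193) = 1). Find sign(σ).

Start at x=43: 43 → 166 → 192 → 50 → 9 → 129 → 112 → … (one orbit).
π_143 has 13 disjoint cycles with lengths [16, 16, 16, 16, 16, 16, 16, 16, 16, 16, 16, 16, 1] on {0,…,192}.
193 − 13 = 180 transpositions; sign(π) = (−1)^180 = +1.

+1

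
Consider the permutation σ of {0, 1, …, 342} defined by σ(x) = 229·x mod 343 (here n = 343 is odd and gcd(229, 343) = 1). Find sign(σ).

-1

Start at x=291: 291 → 97 → 261 → 87 → 29 → 124 → 270 → … (one orbit).
Cycle lengths of π_229 on ℤ/343ℤ: [294, 42, 6, 1]; 4 cycles in total.
4 cycles on 343: each ℓ→(−1)^(ℓ−1), product (−1)^339 = -1.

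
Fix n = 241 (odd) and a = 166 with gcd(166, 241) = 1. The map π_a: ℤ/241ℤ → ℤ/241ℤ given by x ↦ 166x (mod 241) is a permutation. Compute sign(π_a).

Trace 221: π^k(221) = [221, 54, 47, 90, 239, 150, 77] for k=0..6.
Decompose π into cycles: lengths [120, 120, 1] (3 cycles, including the fixed point 0).
n − c = 241 − 3 = 238; sign = (−1)^238 = +1.
The Jacobi symbol (166|241) = +1 (Zolotarev) agrees.

+1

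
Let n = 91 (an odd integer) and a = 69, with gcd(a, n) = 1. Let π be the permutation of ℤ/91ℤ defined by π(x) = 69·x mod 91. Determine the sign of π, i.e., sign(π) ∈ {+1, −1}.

-1

Trace 62: π^k(62) = [62, 1, 69, 29, 90, 22] for k=0..5.
Decompose π into cycles: lengths [6, 6, 6, 6, 6, 6, 6, 6, 6, 6, 6, 6, 6, 6, 2, 2, 2, 1] (18 cycles, including the fixed point 0).
Σ(ℓ_i−1) = 91−18 = 73; sign = (−1)^73 = -1.
(69|91)_J = -1 (Zolotarev's lemma cross-check).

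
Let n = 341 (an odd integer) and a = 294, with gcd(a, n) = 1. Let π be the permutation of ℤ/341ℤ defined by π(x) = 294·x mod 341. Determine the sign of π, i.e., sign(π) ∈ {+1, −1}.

+1

Orbit of 182 under x↦294x: [182, 312, 340, 47, 178, 159, 29]… (length divides ord_341(294)).
π_294 has 35 disjoint cycles with lengths [10, 10, 10, 10, 10, 10, 10, 10, 10, 10, 10, 10, 10, 10, 10, 10, 10, 10, 10, 10, 10, 10, 10, 10, 10, 10, 10, 10, 10, 10, 10, 10, 10, 10, 1] on {0,…,340}.
35 cycles on 341: each ℓ→(−1)^(ℓ−1), product (−1)^306 = +1.
Check: (294/341) = +1 by Zolotarev.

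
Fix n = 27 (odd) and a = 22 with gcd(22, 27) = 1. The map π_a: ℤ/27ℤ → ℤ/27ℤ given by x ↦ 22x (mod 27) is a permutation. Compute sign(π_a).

Trace 10: π^k(10) = [10, 4, 7, 19, 13, 16, 1] for k=0..6.
Cycle type of π: 9×2 + 3×2 + 1×3; total 7 cycles.
Σ(ℓ_i−1) = 27−7 = 20; sign = (−1)^20 = +1.
Via Zolotarev, sign(π_{22}) = (22|27) = +1.

+1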